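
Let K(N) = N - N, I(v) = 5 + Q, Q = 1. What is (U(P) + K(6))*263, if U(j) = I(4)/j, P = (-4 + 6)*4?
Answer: 789/4 ≈ 197.25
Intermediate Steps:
I(v) = 6 (I(v) = 5 + 1 = 6)
K(N) = 0
P = 8 (P = 2*4 = 8)
U(j) = 6/j
(U(P) + K(6))*263 = (6/8 + 0)*263 = (6*(⅛) + 0)*263 = (¾ + 0)*263 = (¾)*263 = 789/4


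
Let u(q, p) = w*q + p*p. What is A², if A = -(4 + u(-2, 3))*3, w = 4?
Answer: 225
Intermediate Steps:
u(q, p) = p² + 4*q (u(q, p) = 4*q + p*p = 4*q + p² = p² + 4*q)
A = -15 (A = -(4 + (3² + 4*(-2)))*3 = -(4 + (9 - 8))*3 = -(4 + 1)*3 = -1*5*3 = -5*3 = -15)
A² = (-15)² = 225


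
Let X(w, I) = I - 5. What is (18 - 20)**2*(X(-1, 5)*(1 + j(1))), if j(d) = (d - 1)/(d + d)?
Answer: 0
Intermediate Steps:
X(w, I) = -5 + I
j(d) = (-1 + d)/(2*d) (j(d) = (-1 + d)/((2*d)) = (-1 + d)*(1/(2*d)) = (-1 + d)/(2*d))
(18 - 20)**2*(X(-1, 5)*(1 + j(1))) = (18 - 20)**2*((-5 + 5)*(1 + (1/2)*(-1 + 1)/1)) = (-2)**2*(0*(1 + (1/2)*1*0)) = 4*(0*(1 + 0)) = 4*(0*1) = 4*0 = 0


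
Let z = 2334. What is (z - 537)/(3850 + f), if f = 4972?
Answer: 1797/8822 ≈ 0.20370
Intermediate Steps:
(z - 537)/(3850 + f) = (2334 - 537)/(3850 + 4972) = 1797/8822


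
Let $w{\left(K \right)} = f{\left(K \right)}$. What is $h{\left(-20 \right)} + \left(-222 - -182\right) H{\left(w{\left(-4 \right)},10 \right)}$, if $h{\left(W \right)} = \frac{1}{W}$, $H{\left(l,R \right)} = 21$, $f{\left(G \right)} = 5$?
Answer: $- \frac{16801}{20} \approx -840.05$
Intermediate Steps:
$w{\left(K \right)} = 5$
$h{\left(-20 \right)} + \left(-222 - -182\right) H{\left(w{\left(-4 \right)},10 \right)} = \frac{1}{-20} + \left(-222 - -182\right) 21 = - \frac{1}{20} + \left(-222 + 182\right) 21 = - \frac{1}{20} - 840 = - \frac{16801}{20}$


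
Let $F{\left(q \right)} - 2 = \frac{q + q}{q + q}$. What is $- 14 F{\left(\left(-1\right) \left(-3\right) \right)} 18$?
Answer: $-756$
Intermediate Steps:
$F{\left(q \right)} = 3$ ($F{\left(q \right)} = 2 + \frac{q + q}{q + q} = 2 + \frac{2 q}{2 q} = 2 + 2 q \frac{1}{2 q} = 2 + 1 = 3$)
$- 14 F{\left(\left(-1\right) \left(-3\right) \right)} 18 = \left(-14\right) 3 \cdot 18 = \left(-42\right) 18 = -756$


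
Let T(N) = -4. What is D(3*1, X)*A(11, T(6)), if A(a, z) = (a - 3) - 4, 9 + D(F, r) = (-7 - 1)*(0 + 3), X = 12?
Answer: -132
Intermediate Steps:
D(F, r) = -33 (D(F, r) = -9 + (-7 - 1)*(0 + 3) = -9 - 8*3 = -9 - 24 = -33)
A(a, z) = -7 + a (A(a, z) = (-3 + a) - 4 = -7 + a)
D(3*1, X)*A(11, T(6)) = -33*(-7 + 11) = -33*4 = -132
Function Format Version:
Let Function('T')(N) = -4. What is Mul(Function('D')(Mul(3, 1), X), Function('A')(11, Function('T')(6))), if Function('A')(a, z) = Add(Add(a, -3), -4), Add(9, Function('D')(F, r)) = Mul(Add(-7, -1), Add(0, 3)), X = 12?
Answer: -132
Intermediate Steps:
Function('D')(F, r) = -33 (Function('D')(F, r) = Add(-9, Mul(Add(-7, -1), Add(0, 3))) = Add(-9, Mul(-8, 3)) = Add(-9, -24) = -33)
Function('A')(a, z) = Add(-7, a) (Function('A')(a, z) = Add(Add(-3, a), -4) = Add(-7, a))
Mul(Function('D')(Mul(3, 1), X), Function('A')(11, Function('T')(6))) = Mul(-33, Add(-7, 11)) = Mul(-33, 4) = -132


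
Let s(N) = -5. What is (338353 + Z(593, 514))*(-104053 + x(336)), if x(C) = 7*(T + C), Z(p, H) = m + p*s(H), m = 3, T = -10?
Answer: -34133077461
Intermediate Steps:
Z(p, H) = 3 - 5*p (Z(p, H) = 3 + p*(-5) = 3 - 5*p)
x(C) = -70 + 7*C (x(C) = 7*(-10 + C) = -70 + 7*C)
(338353 + Z(593, 514))*(-104053 + x(336)) = (338353 + (3 - 5*593))*(-104053 + (-70 + 7*336)) = (338353 + (3 - 2965))*(-104053 + (-70 + 2352)) = (338353 - 2962)*(-104053 + 2282) = 335391*(-101771) = -34133077461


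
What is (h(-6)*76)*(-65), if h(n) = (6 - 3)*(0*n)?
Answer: 0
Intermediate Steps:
h(n) = 0 (h(n) = 3*0 = 0)
(h(-6)*76)*(-65) = (0*76)*(-65) = 0*(-65) = 0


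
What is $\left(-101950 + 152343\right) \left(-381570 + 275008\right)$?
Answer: $-5369978866$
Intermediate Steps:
$\left(-101950 + 152343\right) \left(-381570 + 275008\right) = 50393 \left(-106562\right) = -5369978866$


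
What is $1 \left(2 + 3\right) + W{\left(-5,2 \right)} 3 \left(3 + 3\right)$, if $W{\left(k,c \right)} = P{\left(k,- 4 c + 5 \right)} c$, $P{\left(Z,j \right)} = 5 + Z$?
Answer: $5$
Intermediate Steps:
$W{\left(k,c \right)} = c \left(5 + k\right)$ ($W{\left(k,c \right)} = \left(5 + k\right) c = c \left(5 + k\right)$)
$1 \left(2 + 3\right) + W{\left(-5,2 \right)} 3 \left(3 + 3\right) = 1 \left(2 + 3\right) + 2 \left(5 - 5\right) 3 \left(3 + 3\right) = 1 \cdot 5 + 2 \cdot 0 \cdot 3 \cdot 6 = 5 + 0 \cdot 18 = 5 + 0 = 5$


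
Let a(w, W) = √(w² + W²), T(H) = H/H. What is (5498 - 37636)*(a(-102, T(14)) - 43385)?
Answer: 1394307130 - 32138*√10405 ≈ 1.3910e+9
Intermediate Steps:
T(H) = 1
a(w, W) = √(W² + w²)
(5498 - 37636)*(a(-102, T(14)) - 43385) = (5498 - 37636)*(√(1² + (-102)²) - 43385) = -32138*(√(1 + 10404) - 43385) = -32138*(√10405 - 43385) = -32138*(-43385 + √10405) = 1394307130 - 32138*√10405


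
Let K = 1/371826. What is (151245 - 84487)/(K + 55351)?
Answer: 24822360108/20580940927 ≈ 1.2061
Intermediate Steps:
K = 1/371826 ≈ 2.6894e-6
(151245 - 84487)/(K + 55351) = (151245 - 84487)/(1/371826 + 55351) = 66758/(20580940927/371826) = 66758*(371826/20580940927) = 24822360108/20580940927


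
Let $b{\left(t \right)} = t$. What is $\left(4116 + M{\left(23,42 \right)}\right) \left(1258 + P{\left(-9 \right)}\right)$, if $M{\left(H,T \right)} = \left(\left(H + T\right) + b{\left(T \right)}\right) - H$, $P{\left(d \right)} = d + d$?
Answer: $5208000$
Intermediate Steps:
$P{\left(d \right)} = 2 d$
$M{\left(H,T \right)} = 2 T$ ($M{\left(H,T \right)} = \left(\left(H + T\right) + T\right) - H = \left(H + 2 T\right) - H = 2 T$)
$\left(4116 + M{\left(23,42 \right)}\right) \left(1258 + P{\left(-9 \right)}\right) = \left(4116 + 2 \cdot 42\right) \left(1258 + 2 \left(-9\right)\right) = \left(4116 + 84\right) \left(1258 - 18\right) = 4200 \cdot 1240 = 5208000$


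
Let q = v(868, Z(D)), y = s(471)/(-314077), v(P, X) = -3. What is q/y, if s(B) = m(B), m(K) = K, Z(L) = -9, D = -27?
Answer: 314077/157 ≈ 2000.5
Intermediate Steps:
s(B) = B
y = -471/314077 (y = 471/(-314077) = 471*(-1/314077) = -471/314077 ≈ -0.0014996)
q = -3
q/y = -3/(-471/314077) = -3*(-314077/471) = 314077/157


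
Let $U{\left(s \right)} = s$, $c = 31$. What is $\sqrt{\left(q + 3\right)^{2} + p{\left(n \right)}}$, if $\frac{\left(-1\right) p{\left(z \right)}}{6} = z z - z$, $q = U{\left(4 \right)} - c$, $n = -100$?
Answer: $2 i \sqrt{15006} \approx 245.0 i$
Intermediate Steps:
$q = -27$ ($q = 4 - 31 = -27$)
$p{\left(z \right)} = - 6 z^{2} + 6 z$ ($p{\left(z \right)} = - 6 \left(z z - z\right) = - 6 \left(z^{2} - z\right) = - 6 z^{2} + 6 z$)
$\sqrt{\left(q + 3\right)^{2} + p{\left(n \right)}} = \sqrt{\left(-27 + 3\right)^{2} + 6 \left(-100\right) \left(1 - -100\right)} = \sqrt{\left(-24\right)^{2} + 6 \left(-100\right) \left(1 + 100\right)} = \sqrt{576 + 6 \left(-100\right) 101} = \sqrt{576 - 60600} = \sqrt{-60024} = 2 i \sqrt{15006}$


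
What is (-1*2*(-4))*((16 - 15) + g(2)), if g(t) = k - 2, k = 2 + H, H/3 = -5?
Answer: -112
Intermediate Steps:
H = -15 (H = 3*(-5) = -15)
k = -13 (k = 2 - 15 = -13)
g(t) = -15 (g(t) = -13 - 2 = -15)
(-1*2*(-4))*((16 - 15) + g(2)) = (-1*2*(-4))*((16 - 15) - 15) = (-2*(-4))*(1 - 15) = 8*(-14) = -112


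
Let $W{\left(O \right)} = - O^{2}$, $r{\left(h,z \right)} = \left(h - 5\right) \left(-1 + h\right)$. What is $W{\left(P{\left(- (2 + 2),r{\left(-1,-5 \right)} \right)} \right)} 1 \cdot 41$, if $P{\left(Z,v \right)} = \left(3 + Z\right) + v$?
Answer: $-4961$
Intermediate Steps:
$r{\left(h,z \right)} = \left(-1 + h\right) \left(-5 + h\right)$ ($r{\left(h,z \right)} = \left(-5 + h\right) \left(-1 + h\right) = \left(-1 + h\right) \left(-5 + h\right)$)
$P{\left(Z,v \right)} = 3 + Z + v$
$W{\left(P{\left(- (2 + 2),r{\left(-1,-5 \right)} \right)} \right)} 1 \cdot 41 = - \left(3 - \left(2 + 2\right) + \left(5 + \left(-1\right)^{2} - -6\right)\right)^{2} \cdot 1 \cdot 41 = - \left(3 - 4 + \left(5 + 1 + 6\right)\right)^{2} \cdot 1 \cdot 41 = - \left(3 - 4 + 12\right)^{2} \cdot 1 \cdot 41 = - 11^{2} \cdot 1 \cdot 41 = \left(-1\right) 121 \cdot 1 \cdot 41 = \left(-121\right) 1 \cdot 41 = \left(-121\right) 41 = -4961$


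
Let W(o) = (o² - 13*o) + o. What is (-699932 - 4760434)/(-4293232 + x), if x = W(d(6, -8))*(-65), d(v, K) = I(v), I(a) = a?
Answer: 2730183/2145446 ≈ 1.2725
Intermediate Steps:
d(v, K) = v
W(o) = o² - 12*o
x = 2340 (x = (6*(-12 + 6))*(-65) = (6*(-6))*(-65) = -36*(-65) = 2340)
(-699932 - 4760434)/(-4293232 + x) = (-699932 - 4760434)/(-4293232 + 2340) = -5460366/(-4290892) = -5460366*(-1/4290892) = 2730183/2145446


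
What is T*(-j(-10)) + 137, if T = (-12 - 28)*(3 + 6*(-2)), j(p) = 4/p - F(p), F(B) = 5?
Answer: 2081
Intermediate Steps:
j(p) = -5 + 4/p (j(p) = 4/p - 1*5 = 4/p - 5 = -5 + 4/p)
T = 360 (T = -40*(3 - 12) = -40*(-9) = 360)
T*(-j(-10)) + 137 = 360*(-(-5 + 4/(-10))) + 137 = 360*(-(-5 + 4*(-1/10))) + 137 = 360*(-(-5 - 2/5)) + 137 = 360*(-1*(-27/5)) + 137 = 360*(27/5) + 137 = 1944 + 137 = 2081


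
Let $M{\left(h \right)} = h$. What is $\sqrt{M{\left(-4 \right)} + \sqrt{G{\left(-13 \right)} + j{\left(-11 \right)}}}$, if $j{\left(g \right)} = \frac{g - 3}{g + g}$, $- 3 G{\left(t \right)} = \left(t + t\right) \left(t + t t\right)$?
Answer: $\frac{\sqrt{-484 + 11 \sqrt{163669}}}{11} \approx 5.7252$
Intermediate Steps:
$G{\left(t \right)} = - \frac{2 t \left(t + t^{2}\right)}{3}$ ($G{\left(t \right)} = - \frac{\left(t + t\right) \left(t + t t\right)}{3} = - \frac{2 t \left(t + t^{2}\right)}{3}$)
$j{\left(g \right)} = \frac{-3 + g}{2 g}$
$\sqrt{M{\left(-4 \right)} + \sqrt{G{\left(-13 \right)} + j{\left(-11 \right)}}} = \sqrt{-4 + \sqrt{\frac{2 \left(-13\right)^{2} \left(-1 - -13\right)}{3} + \frac{-3 - 11}{2 \left(-11\right)}}} = \sqrt{-4 + \sqrt{\frac{2}{3} \cdot 169 \left(-1 + 13\right) + \frac{1}{2} \left(- \frac{1}{11}\right) \left(-14\right)}} = \sqrt{-4 + \sqrt{\frac{2}{3} \cdot 169 \cdot 12 + \frac{7}{11}}} = \sqrt{-4 + \sqrt{1352 + \frac{7}{11}}} = \sqrt{-4 + \sqrt{\frac{14879}{11}}} = \sqrt{-4 + \frac{\sqrt{163669}}{11}}$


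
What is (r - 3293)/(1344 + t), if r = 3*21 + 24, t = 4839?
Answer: -14/27 ≈ -0.51852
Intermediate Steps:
r = 87 (r = 63 + 24 = 87)
(r - 3293)/(1344 + t) = (87 - 3293)/(1344 + 4839) = -3206/6183 = -3206*1/6183 = -14/27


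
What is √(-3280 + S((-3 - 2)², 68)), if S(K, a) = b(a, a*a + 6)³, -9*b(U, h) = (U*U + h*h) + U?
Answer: 4*I*√616099846758397608613/27 ≈ 3.6772e+9*I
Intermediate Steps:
b(U, h) = -U/9 - U²/9 - h²/9 (b(U, h) = -((U*U + h*h) + U)/9 = -((U² + h²) + U)/9 = -(U + U² + h²)/9 = -U/9 - U²/9 - h²/9)
S(K, a) = (-a/9 - a²/9 - (6 + a²)²/9)³ (S(K, a) = (-a/9 - a²/9 - (a*a + 6)²/9)³ = (-a/9 - a²/9 - (a² + 6)²/9)³ = (-a/9 - a²/9 - (6 + a²)²/9)³)
√(-3280 + S((-3 - 2)², 68)) = √(-3280 - (68 + 68² + (6 + 68²)²)³/729) = √(-3280 - (68 + 4624 + (6 + 4624)²)³/729) = √(-3280 - (68 + 4624 + 4630²)³/729) = √(-3280 - (68 + 4624 + 21436900)³/729) = √(-3280 - 1/729*21441592³) = √(-3280 - 1/729*9857597548134359346688) = √(-3280 - 9857597548134359346688/729) = √(-9857597548134361737808/729) = 4*I*√616099846758397608613/27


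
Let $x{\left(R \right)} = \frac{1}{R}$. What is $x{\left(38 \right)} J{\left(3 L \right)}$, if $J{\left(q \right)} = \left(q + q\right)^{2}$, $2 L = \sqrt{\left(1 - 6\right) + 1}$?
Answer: $- \frac{18}{19} \approx -0.94737$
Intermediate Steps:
$L = i$ ($L = \frac{\sqrt{\left(1 - 6\right) + 1}}{2} = \frac{\sqrt{-5 + 1}}{2} = \frac{\sqrt{-4}}{2} = \frac{2 i}{2} = i \approx 1.0 i$)
$J{\left(q \right)} = 4 q^{2}$ ($J{\left(q \right)} = \left(2 q\right)^{2} = 4 q^{2}$)
$x{\left(38 \right)} J{\left(3 L \right)} = \frac{4 \left(3 i\right)^{2}}{38} = \frac{4 \left(-9\right)}{38} = \frac{1}{38} \left(-36\right) = - \frac{18}{19}$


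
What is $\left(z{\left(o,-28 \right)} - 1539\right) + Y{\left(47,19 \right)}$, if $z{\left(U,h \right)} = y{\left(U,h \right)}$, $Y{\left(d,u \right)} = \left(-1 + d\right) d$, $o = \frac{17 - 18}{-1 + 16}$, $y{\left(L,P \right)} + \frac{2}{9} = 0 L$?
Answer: $\frac{5605}{9} \approx 622.78$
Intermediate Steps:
$y{\left(L,P \right)} = - \frac{2}{9}$ ($y{\left(L,P \right)} = - \frac{2}{9} + 0 L = - \frac{2}{9} + 0 = - \frac{2}{9}$)
$o = - \frac{1}{15} \approx -0.066667$
$Y{\left(d,u \right)} = d \left(-1 + d\right)$
$z{\left(U,h \right)} = - \frac{2}{9}$
$\left(z{\left(o,-28 \right)} - 1539\right) + Y{\left(47,19 \right)} = \left(- \frac{2}{9} - 1539\right) + 47 \left(-1 + 47\right) = - \frac{13853}{9} + 47 \cdot 46 = - \frac{13853}{9} + 2162 = \frac{5605}{9}$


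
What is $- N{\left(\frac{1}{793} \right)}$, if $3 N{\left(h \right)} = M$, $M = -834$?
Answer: $278$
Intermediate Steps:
$N{\left(h \right)} = -278$ ($N{\left(h \right)} = \frac{1}{3} \left(-834\right) = -278$)
$- N{\left(\frac{1}{793} \right)} = \left(-1\right) \left(-278\right) = 278$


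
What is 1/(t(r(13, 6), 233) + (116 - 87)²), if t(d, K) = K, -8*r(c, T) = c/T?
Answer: 1/1074 ≈ 0.00093110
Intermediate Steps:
r(c, T) = -c/(8*T)
1/(t(r(13, 6), 233) + (116 - 87)²) = 1/(233 + (116 - 87)²) = 1/(233 + 29²) = 1/(233 + 841) = 1/1074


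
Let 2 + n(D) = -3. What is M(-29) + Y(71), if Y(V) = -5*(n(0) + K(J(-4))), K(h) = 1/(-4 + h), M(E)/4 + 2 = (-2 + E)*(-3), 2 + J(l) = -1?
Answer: 2728/7 ≈ 389.71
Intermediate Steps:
J(l) = -3 (J(l) = -2 - 1 = -3)
M(E) = 16 - 12*E (M(E) = -8 + 4*((-2 + E)*(-3)) = -8 + 4*(6 - 3*E) = -8 + (24 - 12*E) = 16 - 12*E)
n(D) = -5 (n(D) = -2 - 3 = -5)
Y(V) = 180/7 (Y(V) = -5*(-5 + 1/(-4 - 3)) = -5*(-5 + 1/(-7)) = -5*(-5 - ⅐) = -5*(-36/7) = 180/7)
M(-29) + Y(71) = (16 - 12*(-29)) + 180/7 = (16 + 348) + 180/7 = 364 + 180/7 = 2728/7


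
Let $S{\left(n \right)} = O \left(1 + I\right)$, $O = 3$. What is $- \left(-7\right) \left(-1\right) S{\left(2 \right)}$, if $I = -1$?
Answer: $0$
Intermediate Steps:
$S{\left(n \right)} = 0$ ($S{\left(n \right)} = 3 \left(1 - 1\right) = 3 \cdot 0 = 0$)
$- \left(-7\right) \left(-1\right) S{\left(2 \right)} = - \left(-7\right) \left(-1\right) 0 = \left(-1\right) 7 \cdot 0 = \left(-7\right) 0 = 0$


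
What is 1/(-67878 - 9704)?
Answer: -1/77582 ≈ -1.2890e-5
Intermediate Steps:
1/(-67878 - 9704) = 1/(-77582) = -1/77582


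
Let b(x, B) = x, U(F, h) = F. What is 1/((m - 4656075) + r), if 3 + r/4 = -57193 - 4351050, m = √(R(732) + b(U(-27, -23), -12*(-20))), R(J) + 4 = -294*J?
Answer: -22289059/496802151320720 - I*√215239/496802151320720 ≈ -4.4865e-8 - 9.3385e-13*I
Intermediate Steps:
R(J) = -4 - 294*J
m = I*√215239 (m = √((-4 - 294*732) - 27) = √((-4 - 215208) - 27) = √(-215212 - 27) = √(-215239) = I*√215239 ≈ 463.94*I)
r = -17632984 (r = -12 + 4*(-57193 - 4351050) = -12 + 4*(-4408243) = -12 - 17632972 = -17632984)
1/((m - 4656075) + r) = 1/((I*√215239 - 4656075) - 17632984) = 1/((-4656075 + I*√215239) - 17632984) = 1/(-22289059 + I*√215239)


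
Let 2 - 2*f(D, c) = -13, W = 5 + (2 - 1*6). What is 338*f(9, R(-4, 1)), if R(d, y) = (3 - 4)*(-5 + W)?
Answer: 2535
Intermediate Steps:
W = 1 (W = 5 + (2 - 6) = 5 - 4 = 1)
R(d, y) = 4 (R(d, y) = (3 - 4)*(-5 + 1) = -1*(-4) = 4)
f(D, c) = 15/2 (f(D, c) = 1 - ½*(-13) = 1 + 13/2 = 15/2)
338*f(9, R(-4, 1)) = 338*(15/2) = 2535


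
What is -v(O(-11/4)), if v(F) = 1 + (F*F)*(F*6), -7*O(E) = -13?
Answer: -13525/343 ≈ -39.431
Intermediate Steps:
O(E) = 13/7 (O(E) = -1/7*(-13) = 13/7)
v(F) = 1 + 6*F**3 (v(F) = 1 + F**2*(6*F) = 1 + 6*F**3)
-v(O(-11/4)) = -(1 + 6*(13/7)**3) = -(1 + 6*(2197/343)) = -(1 + 13182/343) = -1*13525/343 = -13525/343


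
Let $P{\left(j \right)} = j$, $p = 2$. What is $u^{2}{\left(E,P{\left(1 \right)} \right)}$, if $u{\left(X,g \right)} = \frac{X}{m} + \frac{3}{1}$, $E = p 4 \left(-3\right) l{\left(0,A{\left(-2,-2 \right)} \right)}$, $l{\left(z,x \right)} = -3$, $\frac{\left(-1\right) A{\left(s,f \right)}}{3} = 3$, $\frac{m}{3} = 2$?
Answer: $225$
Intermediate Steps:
$m = 6$ ($m = 3 \cdot 2 = 6$)
$A{\left(s,f \right)} = -9$ ($A{\left(s,f \right)} = \left(-3\right) 3 = -9$)
$E = 72$ ($E = 2 \cdot 4 \left(-3\right) \left(-3\right) = 2 \left(-12\right) \left(-3\right) = \left(-24\right) \left(-3\right) = 72$)
$u{\left(X,g \right)} = 3 + \frac{X}{6}$ ($u{\left(X,g \right)} = \frac{X}{6} + \frac{3}{1} = X \frac{1}{6} + 3 \cdot 1 = \frac{X}{6} + 3 = 3 + \frac{X}{6}$)
$u^{2}{\left(E,P{\left(1 \right)} \right)} = \left(3 + \frac{1}{6} \cdot 72\right)^{2} = \left(3 + 12\right)^{2} = 15^{2} = 225$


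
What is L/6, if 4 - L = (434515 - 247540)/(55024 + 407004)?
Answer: 1661137/2772168 ≈ 0.59922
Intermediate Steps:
L = 1661137/462028 (L = 4 - (434515 - 247540)/(55024 + 407004) = 4 - 186975/462028 = 1661137/462028 ≈ 3.5953)
L/6 = (1661137/462028)/6 = (1661137/462028)*(⅙) = 1661137/2772168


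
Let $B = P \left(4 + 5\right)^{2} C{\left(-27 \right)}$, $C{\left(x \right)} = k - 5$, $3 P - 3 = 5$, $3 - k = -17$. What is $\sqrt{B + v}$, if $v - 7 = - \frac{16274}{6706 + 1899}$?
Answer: $\frac{\sqrt{240287405405}}{8605} \approx 56.966$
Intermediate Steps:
$k = 20$ ($k = 3 - -17 = 3 + 17 = 20$)
$P = \frac{8}{3}$ ($P = 1 + \frac{1}{3} \cdot 5 = 1 + \frac{5}{3} = \frac{8}{3} \approx 2.6667$)
$C{\left(x \right)} = 15$ ($C{\left(x \right)} = 20 - 5 = 15$)
$v = \frac{43961}{8605}$ ($v = 7 - \frac{16274}{6706 + 1899} = 7 - \frac{16274}{8605} = \frac{43961}{8605} \approx 5.1088$)
$B = 3240$ ($B = \frac{8 \left(4 + 5\right)^{2}}{3} \cdot 15 = \frac{8 \cdot 9^{2}}{3} \cdot 15 = \frac{8}{3} \cdot 81 \cdot 15 = 216 \cdot 15 = 3240$)
$\sqrt{B + v} = \sqrt{3240 + \frac{43961}{8605}} = \sqrt{\frac{27924161}{8605}} = \frac{\sqrt{240287405405}}{8605}$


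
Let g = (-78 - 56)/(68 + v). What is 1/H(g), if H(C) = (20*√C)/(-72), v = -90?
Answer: -18*√737/335 ≈ -1.4587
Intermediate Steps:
g = 67/11 (g = (-78 - 56)/(68 - 90) = -134/(-22) = -134*(-1/22) = 67/11 ≈ 6.0909)
H(C) = -5*√C/18 (H(C) = (20*√C)*(-1/72) = -5*√C/18)
1/H(g) = 1/(-5*√737/198) = -18*√737/335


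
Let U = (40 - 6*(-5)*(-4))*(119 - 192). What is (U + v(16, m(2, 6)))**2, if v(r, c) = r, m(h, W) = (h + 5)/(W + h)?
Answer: 34292736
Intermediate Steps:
m(h, W) = (5 + h)/(W + h)
U = 5840 (U = (40 + 30*(-4))*(-73) = (40 - 120)*(-73) = -80*(-73) = 5840)
(U + v(16, m(2, 6)))**2 = (5840 + 16)**2 = 5856**2 = 34292736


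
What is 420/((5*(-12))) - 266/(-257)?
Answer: -1533/257 ≈ -5.9650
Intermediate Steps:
420/((5*(-12))) - 266/(-257) = 420/(-60) - 266*(-1/257) = 420*(-1/60) + 266/257 = -7 + 266/257 = -1533/257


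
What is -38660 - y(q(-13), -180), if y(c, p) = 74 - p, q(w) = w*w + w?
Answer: -38914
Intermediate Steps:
q(w) = w + w² (q(w) = w² + w = w + w²)
-38660 - y(q(-13), -180) = -38660 - (74 - 1*(-180)) = -38660 - (74 + 180) = -38660 - 1*254 = -38660 - 254 = -38914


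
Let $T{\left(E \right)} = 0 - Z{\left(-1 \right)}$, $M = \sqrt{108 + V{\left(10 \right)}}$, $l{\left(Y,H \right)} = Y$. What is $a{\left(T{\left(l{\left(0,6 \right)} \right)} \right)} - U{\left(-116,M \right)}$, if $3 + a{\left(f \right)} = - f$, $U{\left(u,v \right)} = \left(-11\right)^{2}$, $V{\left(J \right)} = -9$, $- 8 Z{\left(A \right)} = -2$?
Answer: $- \frac{495}{4} \approx -123.75$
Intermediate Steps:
$Z{\left(A \right)} = \frac{1}{4}$ ($Z{\left(A \right)} = \left(- \frac{1}{8}\right) \left(-2\right) = \frac{1}{4}$)
$M = 3 \sqrt{11}$ ($M = \sqrt{108 - 9} = \sqrt{99} = 3 \sqrt{11} \approx 9.9499$)
$U{\left(u,v \right)} = 121$
$T{\left(E \right)} = - \frac{1}{4}$ ($T{\left(E \right)} = 0 - \frac{1}{4} = - \frac{1}{4}$)
$a{\left(f \right)} = -3 - f$
$a{\left(T{\left(l{\left(0,6 \right)} \right)} \right)} - U{\left(-116,M \right)} = \left(-3 - - \frac{1}{4}\right) - 121 = \left(-3 + \frac{1}{4}\right) - 121 = - \frac{11}{4} - 121 = - \frac{495}{4}$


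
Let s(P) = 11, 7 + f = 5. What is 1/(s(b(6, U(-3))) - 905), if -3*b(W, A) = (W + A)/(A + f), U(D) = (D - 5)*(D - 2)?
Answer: -1/894 ≈ -0.0011186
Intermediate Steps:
f = -2 (f = -7 + 5 = -2)
U(D) = (-5 + D)*(-2 + D)
b(W, A) = -(A + W)/(3*(-2 + A)) (b(W, A) = -(W + A)/(3*(A - 2)) = -(A + W)/(3*(-2 + A)))
1/(s(b(6, U(-3))) - 905) = 1/(11 - 905) = 1/(-894) = -1/894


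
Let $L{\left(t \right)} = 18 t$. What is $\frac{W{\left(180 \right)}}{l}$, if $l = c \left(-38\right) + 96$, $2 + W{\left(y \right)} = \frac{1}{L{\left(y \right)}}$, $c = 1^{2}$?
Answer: $- \frac{6479}{187920} \approx -0.034477$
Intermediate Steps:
$c = 1$
$W{\left(y \right)} = -2 + \frac{1}{18 y}$
$l = 58$ ($l = 1 \left(-38\right) + 96 = -38 + 96 = 58$)
$\frac{W{\left(180 \right)}}{l} = \frac{-2 + \frac{1}{18 \cdot 180}}{58} = \left(-2 + \frac{1}{18} \cdot \frac{1}{180}\right) \frac{1}{58} = \left(-2 + \frac{1}{3240}\right) \frac{1}{58} = \left(- \frac{6479}{3240}\right) \frac{1}{58} = - \frac{6479}{187920}$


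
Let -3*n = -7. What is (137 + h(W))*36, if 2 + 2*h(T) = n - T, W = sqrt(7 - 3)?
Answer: 4902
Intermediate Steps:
n = 7/3 (n = -1/3*(-7) = 7/3 ≈ 2.3333)
W = 2 (W = sqrt(4) = 2)
h(T) = 1/6 - T/2 (h(T) = -1 + (7/3 - T)/2 = -1 + (7/6 - T/2) = 1/6 - T/2)
(137 + h(W))*36 = (137 + (1/6 - 1/2*2))*36 = (137 + (1/6 - 1))*36 = (137 - 5/6)*36 = (817/6)*36 = 4902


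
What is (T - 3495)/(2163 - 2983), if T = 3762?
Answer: -267/820 ≈ -0.32561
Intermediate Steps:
(T - 3495)/(2163 - 2983) = (3762 - 3495)/(2163 - 2983) = 267/(-820) = 267*(-1/820) = -267/820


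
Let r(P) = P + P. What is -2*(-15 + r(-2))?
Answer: 38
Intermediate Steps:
r(P) = 2*P
-2*(-15 + r(-2)) = -2*(-15 + 2*(-2)) = -2*(-15 - 4) = -2*(-19) = 38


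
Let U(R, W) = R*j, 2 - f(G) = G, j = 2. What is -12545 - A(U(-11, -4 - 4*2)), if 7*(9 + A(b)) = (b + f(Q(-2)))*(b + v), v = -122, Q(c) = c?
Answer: -90344/7 ≈ -12906.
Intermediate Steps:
f(G) = 2 - G
U(R, W) = 2*R (U(R, W) = R*2 = 2*R)
A(b) = -9 + (-122 + b)*(4 + b)/7 (A(b) = -9 + ((b + (2 - 1*(-2)))*(b - 122))/7 = -9 + ((b + (2 + 2))*(-122 + b))/7 = -9 + ((b + 4)*(-122 + b))/7 = -9 + ((4 + b)*(-122 + b))/7 = -9 + ((-122 + b)*(4 + b))/7 = -9 + (-122 + b)*(4 + b)/7)
-12545 - A(U(-11, -4 - 4*2)) = -12545 - (-551/7 - 236*(-11)/7 + (2*(-11))²/7) = -12545 - (-551/7 - 118/7*(-22) + (⅐)*(-22)²) = -12545 - (-551/7 + 2596/7 + (⅐)*484) = -12545 - (-551/7 + 2596/7 + 484/7) = -12545 - 1*2529/7 = -12545 - 2529/7 = -90344/7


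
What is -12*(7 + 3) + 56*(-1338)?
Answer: -75048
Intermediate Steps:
-12*(7 + 3) + 56*(-1338) = -12*10 - 74928 = -120 - 74928 = -75048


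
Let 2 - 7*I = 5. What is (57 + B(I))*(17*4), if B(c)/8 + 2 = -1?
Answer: 2244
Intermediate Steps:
I = -3/7 (I = 2/7 - ⅐*5 = 2/7 - 5/7 = -3/7 ≈ -0.42857)
B(c) = -24 (B(c) = -16 + 8*(-1) = -16 - 8 = -24)
(57 + B(I))*(17*4) = (57 - 24)*(17*4) = 33*68 = 2244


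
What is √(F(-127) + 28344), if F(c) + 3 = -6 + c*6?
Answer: √27573 ≈ 166.05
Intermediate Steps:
F(c) = -9 + 6*c (F(c) = -3 + (-6 + c*6) = -3 + (-6 + 6*c) = -9 + 6*c)
√(F(-127) + 28344) = √((-9 + 6*(-127)) + 28344) = √((-9 - 762) + 28344) = √(-771 + 28344) = √27573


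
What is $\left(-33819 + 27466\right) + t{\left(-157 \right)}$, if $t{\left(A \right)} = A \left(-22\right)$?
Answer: $-2899$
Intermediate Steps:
$t{\left(A \right)} = - 22 A$
$\left(-33819 + 27466\right) + t{\left(-157 \right)} = \left(-33819 + 27466\right) - -3454 = -6353 + 3454 = -2899$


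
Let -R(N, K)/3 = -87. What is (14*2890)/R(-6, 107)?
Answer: 40460/261 ≈ 155.02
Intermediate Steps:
R(N, K) = 261 (R(N, K) = -3*(-87) = 261)
(14*2890)/R(-6, 107) = (14*2890)/261 = 40460*(1/261) = 40460/261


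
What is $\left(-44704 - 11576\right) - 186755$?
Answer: $-243035$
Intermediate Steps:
$\left(-44704 - 11576\right) - 186755 = -56280 - 186755 = -243035$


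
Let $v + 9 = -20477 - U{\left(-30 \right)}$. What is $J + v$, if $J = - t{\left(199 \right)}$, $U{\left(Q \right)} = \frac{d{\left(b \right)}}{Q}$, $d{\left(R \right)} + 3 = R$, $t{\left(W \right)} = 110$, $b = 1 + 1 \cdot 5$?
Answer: $- \frac{205959}{10} \approx -20596.0$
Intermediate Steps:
$b = 6$ ($b = 1 + 5 = 6$)
$d{\left(R \right)} = -3 + R$
$U{\left(Q \right)} = \frac{3}{Q}$ ($U{\left(Q \right)} = \frac{-3 + 6}{Q} = \frac{3}{Q}$)
$J = -110$ ($J = \left(-1\right) 110 = -110$)
$v = - \frac{204859}{10}$ ($v = -9 - \left(20477 + \frac{3}{-30}\right) = -9 - \left(20477 + 3 \left(- \frac{1}{30}\right)\right) = -9 - \frac{204769}{10} = - \frac{204859}{10} \approx -20486.0$)
$J + v = -110 - \frac{204859}{10} = - \frac{205959}{10}$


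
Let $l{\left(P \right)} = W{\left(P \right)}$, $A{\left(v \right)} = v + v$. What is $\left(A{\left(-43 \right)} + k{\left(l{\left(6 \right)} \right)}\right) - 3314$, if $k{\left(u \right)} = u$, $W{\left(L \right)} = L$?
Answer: $-3394$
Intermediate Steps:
$A{\left(v \right)} = 2 v$
$l{\left(P \right)} = P$
$\left(A{\left(-43 \right)} + k{\left(l{\left(6 \right)} \right)}\right) - 3314 = \left(2 \left(-43\right) + 6\right) - 3314 = \left(-86 + 6\right) - 3314 = -80 - 3314 = -3394$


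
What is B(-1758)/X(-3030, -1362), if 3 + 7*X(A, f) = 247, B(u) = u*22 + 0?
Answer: -67683/61 ≈ -1109.6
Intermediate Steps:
B(u) = 22*u (B(u) = 22*u + 0 = 22*u)
X(A, f) = 244/7 (X(A, f) = -3/7 + (⅐)*247 = -3/7 + 247/7 = 244/7)
B(-1758)/X(-3030, -1362) = (22*(-1758))/(244/7) = -38676*7/244 = -67683/61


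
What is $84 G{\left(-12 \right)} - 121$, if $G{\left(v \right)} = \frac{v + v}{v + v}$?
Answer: $-37$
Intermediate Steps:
$G{\left(v \right)} = 1$ ($G{\left(v \right)} = \frac{2 v}{2 v} = 2 v \frac{1}{2 v} = 1$)
$84 G{\left(-12 \right)} - 121 = 84 \cdot 1 - 121 = 84 - 121 = -37$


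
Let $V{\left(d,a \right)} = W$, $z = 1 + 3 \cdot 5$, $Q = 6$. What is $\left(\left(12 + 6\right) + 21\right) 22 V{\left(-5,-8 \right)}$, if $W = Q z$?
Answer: $82368$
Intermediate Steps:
$z = 16$ ($z = 1 + 15 = 16$)
$W = 96$ ($W = 6 \cdot 16 = 96$)
$V{\left(d,a \right)} = 96$
$\left(\left(12 + 6\right) + 21\right) 22 V{\left(-5,-8 \right)} = \left(\left(12 + 6\right) + 21\right) 22 \cdot 96 = \left(18 + 21\right) 22 \cdot 96 = 39 \cdot 22 \cdot 96 = 858 \cdot 96 = 82368$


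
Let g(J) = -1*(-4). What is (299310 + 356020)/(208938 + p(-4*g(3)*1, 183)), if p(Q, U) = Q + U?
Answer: 10082/3217 ≈ 3.1340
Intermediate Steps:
g(J) = 4
(299310 + 356020)/(208938 + p(-4*g(3)*1, 183)) = (299310 + 356020)/(208938 + (-4*4*1 + 183)) = 655330/(208938 + (-16*1 + 183)) = 655330/(208938 + (-16 + 183)) = 655330/(208938 + 167) = 655330/209105 = 655330*(1/209105) = 10082/3217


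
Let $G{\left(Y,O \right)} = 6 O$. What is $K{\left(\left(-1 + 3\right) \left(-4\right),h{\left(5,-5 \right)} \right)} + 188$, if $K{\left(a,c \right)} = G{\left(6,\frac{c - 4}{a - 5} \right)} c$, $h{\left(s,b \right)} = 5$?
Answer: $\frac{2414}{13} \approx 185.69$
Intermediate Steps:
$K{\left(a,c \right)} = \frac{6 c \left(-4 + c\right)}{-5 + a}$ ($K{\left(a,c \right)} = 6 \frac{c - 4}{a - 5} c = 6 \frac{-4 + c}{-5 + a} c = \frac{6 \left(-4 + c\right)}{-5 + a} c = \frac{6 c \left(-4 + c\right)}{-5 + a}$)
$K{\left(\left(-1 + 3\right) \left(-4\right),h{\left(5,-5 \right)} \right)} + 188 = 6 \cdot 5 \frac{1}{-5 + \left(-1 + 3\right) \left(-4\right)} \left(-4 + 5\right) + 188 = 6 \cdot 5 \frac{1}{-5 + 2 \left(-4\right)} 1 + 188 = 6 \cdot 5 \frac{1}{-5 - 8} \cdot 1 + 188 = 6 \cdot 5 \frac{1}{-13} \cdot 1 + 188 = 6 \cdot 5 \left(- \frac{1}{13}\right) 1 + 188 = - \frac{30}{13} + 188 = \frac{2414}{13}$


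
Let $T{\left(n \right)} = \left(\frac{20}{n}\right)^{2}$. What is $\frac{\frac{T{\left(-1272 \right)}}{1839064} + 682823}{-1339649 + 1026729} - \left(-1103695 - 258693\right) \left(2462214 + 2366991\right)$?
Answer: $\frac{382878390749987778263656421447}{58194830103333120} \approx 6.5793 \cdot 10^{12}$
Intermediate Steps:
$T{\left(n \right)} = \frac{400}{n^{2}}$
$\frac{\frac{T{\left(-1272 \right)}}{1839064} + 682823}{-1339649 + 1026729} - \left(-1103695 - 258693\right) \left(2462214 + 2366991\right) = \frac{\frac{400 \cdot \frac{1}{1617984}}{1839064} + 682823}{-1339649 + 1026729} - \left(-1103695 - 258693\right) \left(2462214 + 2366991\right) = \frac{400 \cdot \frac{1}{1617984} \cdot \frac{1}{1839064} + 682823}{-312920} - \left(-1362388\right) 4829205 = \left(\frac{25}{101124} \cdot \frac{1}{1839064} + 682823\right) \left(- \frac{1}{312920}\right) - -6579250941540 = \left(\frac{25}{185973507936} + 682823\right) \left(- \frac{1}{312920}\right) + 6579250941540 = \frac{126986988609383353}{185973507936} \left(- \frac{1}{312920}\right) + 6579250941540 = - \frac{126986988609383353}{58194830103333120} + 6579250941540 = \frac{382878390749987778263656421447}{58194830103333120}$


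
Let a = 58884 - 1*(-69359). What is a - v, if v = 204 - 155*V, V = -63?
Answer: 118274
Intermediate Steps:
v = 9969 (v = 204 - 155*(-63) = 204 + 9765 = 9969)
a = 128243 (a = 58884 + 69359 = 128243)
a - v = 128243 - 1*9969 = 128243 - 9969 = 118274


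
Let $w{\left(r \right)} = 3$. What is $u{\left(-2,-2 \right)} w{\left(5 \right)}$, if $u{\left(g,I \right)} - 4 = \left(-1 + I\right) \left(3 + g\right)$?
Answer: $3$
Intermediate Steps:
$u{\left(g,I \right)} = 4 + \left(-1 + I\right) \left(3 + g\right)$
$u{\left(-2,-2 \right)} w{\left(5 \right)} = \left(1 - -2 + 3 \left(-2\right) - -4\right) 3 = \left(1 + 2 - 6 + 4\right) 3 = 1 \cdot 3 = 3$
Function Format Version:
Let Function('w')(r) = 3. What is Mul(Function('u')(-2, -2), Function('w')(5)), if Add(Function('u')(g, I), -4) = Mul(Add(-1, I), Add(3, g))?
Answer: 3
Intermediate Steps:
Function('u')(g, I) = Add(4, Mul(Add(-1, I), Add(3, g)))
Mul(Function('u')(-2, -2), Function('w')(5)) = Mul(Add(1, Mul(-1, -2), Mul(3, -2), Mul(-2, -2)), 3) = Mul(Add(1, 2, -6, 4), 3) = Mul(1, 3) = 3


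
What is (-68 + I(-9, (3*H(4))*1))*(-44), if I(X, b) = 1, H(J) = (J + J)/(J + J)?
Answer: 2948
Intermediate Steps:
H(J) = 1 (H(J) = (2*J)/((2*J)) = (2*J)*(1/(2*J)) = 1)
(-68 + I(-9, (3*H(4))*1))*(-44) = (-68 + 1)*(-44) = -67*(-44) = 2948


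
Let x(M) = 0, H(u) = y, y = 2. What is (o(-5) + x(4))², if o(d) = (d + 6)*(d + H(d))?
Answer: 9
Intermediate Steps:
H(u) = 2
o(d) = (2 + d)*(6 + d) (o(d) = (d + 6)*(d + 2) = (6 + d)*(2 + d) = (2 + d)*(6 + d))
(o(-5) + x(4))² = ((12 + (-5)² + 8*(-5)) + 0)² = ((12 + 25 - 40) + 0)² = (-3 + 0)² = (-3)² = 9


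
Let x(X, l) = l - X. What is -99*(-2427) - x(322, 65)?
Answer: 240530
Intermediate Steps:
-99*(-2427) - x(322, 65) = -99*(-2427) - (65 - 1*322) = 240273 - (65 - 322) = 240273 - 1*(-257) = 240273 + 257 = 240530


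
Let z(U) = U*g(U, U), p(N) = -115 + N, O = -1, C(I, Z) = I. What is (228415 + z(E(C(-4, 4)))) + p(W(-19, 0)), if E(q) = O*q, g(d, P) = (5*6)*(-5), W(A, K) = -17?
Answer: 227683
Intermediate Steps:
g(d, P) = -150 (g(d, P) = 30*(-5) = -150)
E(q) = -q
z(U) = -150*U (z(U) = U*(-150) = -150*U)
(228415 + z(E(C(-4, 4)))) + p(W(-19, 0)) = (228415 - (-150)*(-4)) + (-115 - 17) = (228415 - 150*4) - 132 = (228415 - 600) - 132 = 227815 - 132 = 227683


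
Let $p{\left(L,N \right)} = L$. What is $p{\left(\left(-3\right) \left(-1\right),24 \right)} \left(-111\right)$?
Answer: $-333$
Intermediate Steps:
$p{\left(\left(-3\right) \left(-1\right),24 \right)} \left(-111\right) = \left(-3\right) \left(-1\right) \left(-111\right) = 3 \left(-111\right) = -333$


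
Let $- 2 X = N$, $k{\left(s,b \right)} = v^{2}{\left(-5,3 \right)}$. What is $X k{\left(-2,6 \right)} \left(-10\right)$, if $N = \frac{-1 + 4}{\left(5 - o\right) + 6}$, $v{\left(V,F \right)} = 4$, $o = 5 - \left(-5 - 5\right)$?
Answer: $-60$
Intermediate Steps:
$o = 15$ ($o = 5 - -10 = 5 + 10 = 15$)
$N = - \frac{3}{4}$ ($N = \frac{-1 + 4}{\left(5 - 15\right) + 6} = \frac{3}{\left(5 - 15\right) + 6} = \frac{3}{-10 + 6} = \frac{3}{-4} = 3 \left(- \frac{1}{4}\right) = - \frac{3}{4} \approx -0.75$)
$k{\left(s,b \right)} = 16$ ($k{\left(s,b \right)} = 4^{2} = 16$)
$X = \frac{3}{8}$ ($X = \left(- \frac{1}{2}\right) \left(- \frac{3}{4}\right) = \frac{3}{8} \approx 0.375$)
$X k{\left(-2,6 \right)} \left(-10\right) = \frac{3}{8} \cdot 16 \left(-10\right) = 6 \left(-10\right) = -60$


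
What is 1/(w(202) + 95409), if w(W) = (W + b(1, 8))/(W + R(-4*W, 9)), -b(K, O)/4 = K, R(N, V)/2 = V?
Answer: 10/954099 ≈ 1.0481e-5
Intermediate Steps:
R(N, V) = 2*V
b(K, O) = -4*K
w(W) = (-4 + W)/(18 + W) (w(W) = (W - 4*1)/(W + 2*9) = (W - 4)/(W + 18) = (-4 + W)/(18 + W))
1/(w(202) + 95409) = 1/((-4 + 202)/(18 + 202) + 95409) = 1/(198/220 + 95409) = 1/((1/220)*198 + 95409) = 1/(9/10 + 95409) = 1/(954099/10) = 10/954099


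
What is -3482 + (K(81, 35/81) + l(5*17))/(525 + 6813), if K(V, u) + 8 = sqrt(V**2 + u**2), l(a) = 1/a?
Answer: -2171828539/623730 + sqrt(43047946)/594378 ≈ -3482.0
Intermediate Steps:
K(V, u) = -8 + sqrt(V**2 + u**2)
-3482 + (K(81, 35/81) + l(5*17))/(525 + 6813) = -3482 + ((-8 + sqrt(81**2 + (35/81)**2)) + 1/(5*17))/(525 + 6813) = -3482 + ((-8 + sqrt(6561 + (35*(1/81))**2)) + 1/85)/7338 = -3482 + ((-8 + sqrt(6561 + (35/81)**2)) + 1/85)*(1/7338) = -3482 + ((-8 + sqrt(6561 + 1225/6561)) + 1/85)*(1/7338) = -3482 + ((-8 + sqrt(43047946/6561)) + 1/85)*(1/7338) = -3482 + ((-8 + sqrt(43047946)/81) + 1/85)*(1/7338) = -3482 + (-679/85 + sqrt(43047946)/81)*(1/7338) = -3482 + (-679/623730 + sqrt(43047946)/594378) = -2171828539/623730 + sqrt(43047946)/594378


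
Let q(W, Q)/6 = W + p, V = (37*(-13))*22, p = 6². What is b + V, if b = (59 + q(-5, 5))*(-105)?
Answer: -36307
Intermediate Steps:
p = 36
V = -10582 (V = -481*22 = -10582)
q(W, Q) = 216 + 6*W (q(W, Q) = 6*(W + 36) = 6*(36 + W) = 216 + 6*W)
b = -25725 (b = (59 + (216 + 6*(-5)))*(-105) = (59 + (216 - 30))*(-105) = (59 + 186)*(-105) = 245*(-105) = -25725)
b + V = -25725 - 10582 = -36307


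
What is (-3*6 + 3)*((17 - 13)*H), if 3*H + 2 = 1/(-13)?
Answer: 540/13 ≈ 41.538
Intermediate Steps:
H = -9/13 (H = -⅔ + (⅓)/(-13) = -⅔ + (⅓)*(-1/13) = -⅔ - 1/39 = -9/13 ≈ -0.69231)
(-3*6 + 3)*((17 - 13)*H) = (-3*6 + 3)*((17 - 13)*(-9/13)) = (-18 + 3)*(4*(-9/13)) = -15*(-36/13) = 540/13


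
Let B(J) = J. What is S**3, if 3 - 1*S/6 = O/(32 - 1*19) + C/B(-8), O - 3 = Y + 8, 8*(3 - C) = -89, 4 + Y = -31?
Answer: 4494575695527/71991296 ≈ 62432.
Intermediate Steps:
Y = -35 (Y = -4 - 31 = -35)
C = 113/8 (C = 3 - 1/8*(-89) = 3 + 89/8 = 113/8 ≈ 14.125)
O = -24 (O = 3 + (-35 + 8) = 3 - 27 = -24)
S = 16503/416 (S = 18 - 6*(-24/(32 - 1*19) + (113/8)/(-8)) = 18 - 6*(-24/(32 - 19) + (113/8)*(-1/8)) = 18 - 6*(-24/13 - 113/64) = 18 - 6*(-3005/832) = 18 + 9015/416 = 16503/416 ≈ 39.671)
S**3 = (16503/416)**3 = 4494575695527/71991296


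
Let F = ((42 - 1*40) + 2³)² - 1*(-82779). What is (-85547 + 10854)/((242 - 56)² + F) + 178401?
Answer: 20957582782/117475 ≈ 1.7840e+5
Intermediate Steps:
F = 82879 (F = ((42 - 40) + 8)² + 82779 = (2 + 8)² + 82779 = 10² + 82779 = 100 + 82779 = 82879)
(-85547 + 10854)/((242 - 56)² + F) + 178401 = (-85547 + 10854)/((242 - 56)² + 82879) + 178401 = -74693/(186² + 82879) + 178401 = -74693/(34596 + 82879) + 178401 = -74693/117475 + 178401 = 20957582782/117475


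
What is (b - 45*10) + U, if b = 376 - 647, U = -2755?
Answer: -3476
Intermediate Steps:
b = -271
(b - 45*10) + U = (-271 - 45*10) - 2755 = (-271 - 450) - 2755 = -721 - 2755 = -3476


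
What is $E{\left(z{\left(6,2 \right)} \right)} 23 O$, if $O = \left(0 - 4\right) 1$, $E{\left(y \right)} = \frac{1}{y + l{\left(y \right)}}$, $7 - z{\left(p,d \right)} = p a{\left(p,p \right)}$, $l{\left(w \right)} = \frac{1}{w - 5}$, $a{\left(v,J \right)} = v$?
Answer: $\frac{3128}{987} \approx 3.1692$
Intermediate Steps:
$l{\left(w \right)} = \frac{1}{-5 + w}$
$z{\left(p,d \right)} = 7 - p^{2}$ ($z{\left(p,d \right)} = 7 - p p = 7 - p^{2}$)
$E{\left(y \right)} = \frac{1}{y + \frac{1}{-5 + y}}$
$O = -4$ ($O = \left(-4\right) 1 = -4$)
$E{\left(z{\left(6,2 \right)} \right)} 23 O = \frac{-5 + \left(7 - 6^{2}\right)}{1 + \left(7 - 6^{2}\right) \left(-5 + \left(7 - 6^{2}\right)\right)} 23 \left(-4\right) = \frac{-5 + \left(7 - 36\right)}{1 + \left(7 - 36\right) \left(-5 + \left(7 - 36\right)\right)} 23 \left(-4\right) = \frac{-5 - 29}{1 - 29 \left(-5 - 29\right)} 23 \left(-4\right) = \frac{1}{1 - -986} \left(-34\right) 23 \left(-4\right) = \frac{1}{1 + 986} \left(-34\right) 23 \left(-4\right) = \frac{1}{987} \left(-34\right) 23 \left(-4\right) = \left(- \frac{34}{987}\right) 23 \left(-4\right) = \left(- \frac{782}{987}\right) \left(-4\right) = \frac{3128}{987}$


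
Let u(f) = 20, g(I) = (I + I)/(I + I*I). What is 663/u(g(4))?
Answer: 663/20 ≈ 33.150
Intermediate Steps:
g(I) = 2*I/(I + I²) (g(I) = (2*I)/(I + I²) = 2*I/(I + I²))
663/u(g(4)) = 663/20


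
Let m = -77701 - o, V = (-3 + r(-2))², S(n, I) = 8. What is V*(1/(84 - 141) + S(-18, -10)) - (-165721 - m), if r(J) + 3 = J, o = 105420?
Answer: -962680/57 ≈ -16889.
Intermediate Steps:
r(J) = -3 + J
V = 64 (V = (-3 + (-3 - 2))² = (-3 - 5)² = (-8)² = 64)
m = -183121 (m = -77701 - 1*105420 = -77701 - 105420 = -183121)
V*(1/(84 - 141) + S(-18, -10)) - (-165721 - m) = 64*(1/(84 - 141) + 8) - (-165721 - 1*(-183121)) = 64*(1/(-57) + 8) - (-165721 + 183121) = 64*(-1/57 + 8) - 1*17400 = 64*(455/57) - 17400 = 29120/57 - 17400 = -962680/57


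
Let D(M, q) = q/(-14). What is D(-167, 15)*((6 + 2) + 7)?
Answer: -225/14 ≈ -16.071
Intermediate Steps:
D(M, q) = -q/14 (D(M, q) = q*(-1/14) = -q/14)
D(-167, 15)*((6 + 2) + 7) = (-1/14*15)*((6 + 2) + 7) = -15*(8 + 7)/14 = -15/14*15 = -225/14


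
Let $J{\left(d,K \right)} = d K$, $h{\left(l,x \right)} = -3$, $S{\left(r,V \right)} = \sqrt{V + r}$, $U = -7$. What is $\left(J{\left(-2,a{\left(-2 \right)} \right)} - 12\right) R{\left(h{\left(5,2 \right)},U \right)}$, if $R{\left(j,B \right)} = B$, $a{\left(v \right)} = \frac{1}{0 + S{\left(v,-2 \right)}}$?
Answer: $84 - 7 i \approx 84.0 - 7.0 i$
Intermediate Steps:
$a{\left(v \right)} = \frac{1}{\sqrt{-2 + v}}$ ($a{\left(v \right)} = \frac{1}{0 + \sqrt{-2 + v}} = \frac{1}{\sqrt{-2 + v}}$)
$J{\left(d,K \right)} = K d$
$\left(J{\left(-2,a{\left(-2 \right)} \right)} - 12\right) R{\left(h{\left(5,2 \right)},U \right)} = \left(\frac{1}{\sqrt{-2 - 2}} \left(-2\right) - 12\right) \left(-7\right) = \left(\frac{1}{\sqrt{-4}} \left(-2\right) - 12\right) \left(-7\right) = \left(- \frac{i}{2} \left(-2\right) - 12\right) \left(-7\right) = \left(i - 12\right) \left(-7\right) = \left(-12 + i\right) \left(-7\right) = 84 - 7 i$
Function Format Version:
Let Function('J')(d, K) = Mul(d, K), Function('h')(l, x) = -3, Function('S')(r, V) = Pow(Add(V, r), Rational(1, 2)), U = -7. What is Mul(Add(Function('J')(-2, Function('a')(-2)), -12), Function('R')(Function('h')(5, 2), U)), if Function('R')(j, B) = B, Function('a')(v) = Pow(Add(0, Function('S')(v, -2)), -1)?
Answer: Add(84, Mul(-7, I)) ≈ Add(84.000, Mul(-7.0000, I))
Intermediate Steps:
Function('a')(v) = Pow(Add(-2, v), Rational(-1, 2)) (Function('a')(v) = Pow(Add(0, Pow(Add(-2, v), Rational(1, 2))), -1) = Pow(Pow(Add(-2, v), Rational(1, 2)), -1) = Pow(Add(-2, v), Rational(-1, 2)))
Function('J')(d, K) = Mul(K, d)
Mul(Add(Function('J')(-2, Function('a')(-2)), -12), Function('R')(Function('h')(5, 2), U)) = Mul(Add(Mul(Pow(Add(-2, -2), Rational(-1, 2)), -2), -12), -7) = Mul(Add(Mul(Pow(-4, Rational(-1, 2)), -2), -12), -7) = Mul(Add(Mul(Mul(Rational(-1, 2), I), -2), -12), -7) = Mul(Add(I, -12), -7) = Mul(Add(-12, I), -7) = Add(84, Mul(-7, I))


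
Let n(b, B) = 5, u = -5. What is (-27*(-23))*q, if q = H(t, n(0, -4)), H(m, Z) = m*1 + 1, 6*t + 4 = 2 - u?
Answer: 1863/2 ≈ 931.50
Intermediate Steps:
t = 1/2 (t = -2/3 + (2 - 1*(-5))/6 = -2/3 + (2 + 5)/6 = -2/3 + (1/6)*7 = -2/3 + 7/6 = 1/2 ≈ 0.50000)
H(m, Z) = 1 + m (H(m, Z) = m + 1 = 1 + m)
q = 3/2 (q = 1 + 1/2 = 3/2 ≈ 1.5000)
(-27*(-23))*q = -27*(-23)*(3/2) = 621*(3/2) = 1863/2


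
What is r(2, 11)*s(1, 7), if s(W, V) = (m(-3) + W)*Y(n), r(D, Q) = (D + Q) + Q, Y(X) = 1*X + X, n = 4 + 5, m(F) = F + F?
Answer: -2160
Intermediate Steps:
m(F) = 2*F
n = 9
Y(X) = 2*X (Y(X) = X + X = 2*X)
r(D, Q) = D + 2*Q
s(W, V) = -108 + 18*W (s(W, V) = (2*(-3) + W)*(2*9) = (-6 + W)*18 = -108 + 18*W)
r(2, 11)*s(1, 7) = (2 + 2*11)*(-108 + 18*1) = (2 + 22)*(-108 + 18) = 24*(-90) = -2160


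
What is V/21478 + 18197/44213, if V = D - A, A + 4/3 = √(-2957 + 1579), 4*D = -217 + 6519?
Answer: 2763310189/5697640884 - I*√1378/21478 ≈ 0.48499 - 0.0017283*I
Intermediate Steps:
D = 3151/2 (D = (-217 + 6519)/4 = (¼)*6302 = 3151/2 ≈ 1575.5)
A = -4/3 + I*√1378 (A = -4/3 + √(-2957 + 1579) = -4/3 + √(-1378) = -4/3 + I*√1378 ≈ -1.3333 + 37.121*I)
V = 9461/6 - I*√1378 (V = 3151/2 - (-4/3 + I*√1378) = 3151/2 + (4/3 - I*√1378) = 9461/6 - I*√1378 ≈ 1576.8 - 37.121*I)
V/21478 + 18197/44213 = (9461/6 - I*√1378)/21478 + 18197/44213 = (9461/6 - I*√1378)*(1/21478) + 18197*(1/44213) = (9461/128868 - I*√1378/21478) + 18197/44213 = 2763310189/5697640884 - I*√1378/21478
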